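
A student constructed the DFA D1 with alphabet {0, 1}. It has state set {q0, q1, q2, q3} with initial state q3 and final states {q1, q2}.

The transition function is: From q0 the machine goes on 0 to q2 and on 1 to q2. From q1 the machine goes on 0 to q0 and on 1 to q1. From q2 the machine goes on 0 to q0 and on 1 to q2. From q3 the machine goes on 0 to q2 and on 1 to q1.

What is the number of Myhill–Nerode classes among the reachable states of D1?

2

Start with accepting vs non-accepting: {q1,q2} | {q0,q3}.
No further refinement is possible. Final partition (2 blocks): {q1,q2} | {q0,q3}.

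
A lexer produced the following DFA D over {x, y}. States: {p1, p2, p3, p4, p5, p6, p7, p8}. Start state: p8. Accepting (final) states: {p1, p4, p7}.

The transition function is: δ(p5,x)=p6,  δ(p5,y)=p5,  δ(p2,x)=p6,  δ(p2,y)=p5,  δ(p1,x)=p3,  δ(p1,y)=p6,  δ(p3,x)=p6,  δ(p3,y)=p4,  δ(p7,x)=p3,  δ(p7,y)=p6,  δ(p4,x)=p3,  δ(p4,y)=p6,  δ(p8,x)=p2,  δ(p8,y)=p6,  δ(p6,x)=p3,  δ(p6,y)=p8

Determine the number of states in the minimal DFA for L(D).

5

States {p1,p7} cannot be reached from the start state, so discard them.
P0 = {p4} | {p2,p3,p5,p6,p8}.
Refine {p2,p3,p5,p6,p8} on symbol y: members go to different blocks, giving {p2,p5,p6,p8} and {p3}.
Refine {p2,p5,p6,p8} on symbol x: members go to different blocks, giving {p2,p5,p8} and {p6}.
Split {p2,p5,p8} by δ(·,x) → {p2,p5} and {p8}.
The partition is now stable with 5 blocks: {p4} | {p2,p5} | {p3} | {p6} | {p8}.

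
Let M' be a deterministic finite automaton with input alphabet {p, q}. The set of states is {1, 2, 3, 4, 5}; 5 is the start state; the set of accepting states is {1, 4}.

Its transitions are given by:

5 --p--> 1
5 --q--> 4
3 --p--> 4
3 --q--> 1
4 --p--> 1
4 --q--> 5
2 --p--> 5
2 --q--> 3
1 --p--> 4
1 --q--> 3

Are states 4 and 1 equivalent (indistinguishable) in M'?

States {2} cannot be reached from the start state, so discard them.
Start with accepting vs non-accepting: {1,4} | {3,5}.
Stable partition: {1,4} | {3,5} — 2 equivalence classes.
4 and 1 lie in the same block of the stable partition, so they are equivalent — no string distinguishes them.

Yes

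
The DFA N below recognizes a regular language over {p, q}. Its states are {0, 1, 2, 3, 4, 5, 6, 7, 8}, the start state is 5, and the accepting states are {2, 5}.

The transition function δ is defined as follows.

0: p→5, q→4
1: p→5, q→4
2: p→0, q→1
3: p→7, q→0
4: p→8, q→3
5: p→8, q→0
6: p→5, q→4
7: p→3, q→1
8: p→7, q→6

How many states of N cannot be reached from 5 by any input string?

No path from 5 leads to 2; the other 8 states are all reachable.

1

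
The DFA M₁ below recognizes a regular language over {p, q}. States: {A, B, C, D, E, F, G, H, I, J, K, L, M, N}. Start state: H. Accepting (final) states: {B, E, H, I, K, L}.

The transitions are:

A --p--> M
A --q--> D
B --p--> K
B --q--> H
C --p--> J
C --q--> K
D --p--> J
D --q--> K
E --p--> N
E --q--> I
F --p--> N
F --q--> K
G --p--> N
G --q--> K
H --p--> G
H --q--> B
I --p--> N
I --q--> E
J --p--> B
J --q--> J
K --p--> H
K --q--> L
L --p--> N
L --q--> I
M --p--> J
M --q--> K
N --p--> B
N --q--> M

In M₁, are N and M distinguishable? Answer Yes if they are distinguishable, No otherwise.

Reachable states from the start: {B,E,G,H,I,J,K,L,M,N}. Unreachable: {A,C,D,F} — drop them.
Start with accepting vs non-accepting: {B,E,H,I,K,L} | {G,J,M,N}.
Split {B,E,H,I,K,L} by δ(·,p) → {E,H,I,L} and {B,K}.
Refine {E,H,I,L} on symbol q: members go to different blocks, giving {E,I,L} and {H}.
On input p, block {G,J,M,N} splits into {G,M} and {J,N}.
On input p, block {B,K} splits into {B} and {K}.
Refine {J,N} on symbol q: members go to different blocks, giving {J} and {N}.
Refine {G,M} on symbol p: members go to different blocks, giving {G} and {M}.
The partition is now stable with 8 blocks: {E,I,L} | {G} | {B} | {H} | {J} | {K} | {N} | {M}.
N and M end up in different blocks, so they are distinguishable. For instance, the string 'p' is accepted from only N.

Yes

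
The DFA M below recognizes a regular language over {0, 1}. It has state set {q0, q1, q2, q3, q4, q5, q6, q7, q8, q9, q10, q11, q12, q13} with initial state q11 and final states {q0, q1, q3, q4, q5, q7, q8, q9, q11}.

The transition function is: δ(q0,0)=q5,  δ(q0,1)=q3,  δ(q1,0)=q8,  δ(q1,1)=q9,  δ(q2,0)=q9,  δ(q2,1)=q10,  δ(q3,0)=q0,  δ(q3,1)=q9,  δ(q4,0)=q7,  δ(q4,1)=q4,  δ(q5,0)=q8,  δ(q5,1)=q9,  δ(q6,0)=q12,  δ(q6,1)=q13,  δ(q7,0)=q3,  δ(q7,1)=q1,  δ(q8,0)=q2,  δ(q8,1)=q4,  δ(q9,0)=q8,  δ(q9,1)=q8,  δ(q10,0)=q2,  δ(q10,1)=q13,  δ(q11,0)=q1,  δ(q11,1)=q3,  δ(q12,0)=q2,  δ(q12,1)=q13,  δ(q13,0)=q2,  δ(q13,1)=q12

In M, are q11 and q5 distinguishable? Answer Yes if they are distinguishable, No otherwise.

Reachable states from the start: {q0,q1,q2,q3,q4,q5,q7,q8,q9,q10,q11,q12,q13}. Unreachable: {q6} — drop them.
Start with accepting vs non-accepting: {q0,q1,q3,q4,q5,q7,q8,q9,q11} | {q2,q10,q12,q13}.
Refine {q0,q1,q3,q4,q5,q7,q8,q9,q11} on symbol 0: members go to different blocks, giving {q0,q1,q3,q4,q5,q7,q9,q11} and {q8}.
Split {q0,q1,q3,q4,q5,q7,q9,q11} by δ(·,0) → {q0,q3,q4,q7,q11} and {q1,q5,q9}.
On input 0, block {q0,q3,q4,q7,q11} splits into {q3,q4,q7} and {q0,q11}.
Split {q3,q4,q7} by δ(·,0) → {q4,q7} and {q3}.
Split {q4,q7} by δ(·,0) → {q4} and {q7}.
Split {q2,q10,q12,q13} by δ(·,0) → {q10,q12,q13} and {q2}.
On input 1, block {q1,q5,q9} splits into {q1,q5} and {q9}.
Stable partition: {q4} | {q10,q12,q13} | {q8} | {q1,q5} | {q0,q11} | {q3} | {q7} | {q2} | {q9} — 9 equivalence classes.
q11 and q5 end up in different blocks, so they are distinguishable. For instance, the string '00' is accepted from only q11.

Yes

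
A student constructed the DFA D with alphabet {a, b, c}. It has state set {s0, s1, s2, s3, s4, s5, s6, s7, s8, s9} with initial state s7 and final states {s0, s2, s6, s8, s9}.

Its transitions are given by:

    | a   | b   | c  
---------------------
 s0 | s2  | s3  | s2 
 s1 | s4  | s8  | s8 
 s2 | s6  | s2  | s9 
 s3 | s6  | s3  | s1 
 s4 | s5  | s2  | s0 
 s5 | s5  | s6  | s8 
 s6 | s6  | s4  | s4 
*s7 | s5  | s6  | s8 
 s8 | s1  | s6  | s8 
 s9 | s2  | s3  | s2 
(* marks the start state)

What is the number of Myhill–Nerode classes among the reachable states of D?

All states are reachable from the start state.
Start with accepting vs non-accepting: {s0,s2,s6,s8,s9} | {s1,s3,s4,s5,s7}.
Split {s0,s2,s6,s8,s9} by δ(·,a) → {s0,s2,s6,s9} and {s8}.
On input b, block {s0,s2,s6,s9} splits into {s0,s6,s9} and {s2}.
On input a, block {s0,s6,s9} splits into {s0,s9} and {s6}.
Refine {s1,s3,s4,s5,s7} on symbol a: members go to different blocks, giving {s1,s4,s5,s7} and {s3}.
On input b, block {s1,s4,s5,s7} splits into {s5,s7} and {s1} and {s4}.
Stable partition: {s0,s9} | {s5,s7} | {s8} | {s2} | {s6} | {s3} | {s1} | {s4} — 8 equivalence classes.

8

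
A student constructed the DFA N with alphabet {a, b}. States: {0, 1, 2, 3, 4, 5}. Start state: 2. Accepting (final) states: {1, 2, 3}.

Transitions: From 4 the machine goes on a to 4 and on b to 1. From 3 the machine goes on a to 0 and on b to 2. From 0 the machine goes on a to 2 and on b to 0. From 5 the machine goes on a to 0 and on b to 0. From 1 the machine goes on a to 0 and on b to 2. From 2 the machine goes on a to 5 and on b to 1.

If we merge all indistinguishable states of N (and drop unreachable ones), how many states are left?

4

First remove the unreachable states {3,4}; 4 states remain.
P0 = {1,2} | {0,5}.
Refine {0,5} on symbol a: members go to different blocks, giving {0} and {5}.
On input a, block {1,2} splits into {1} and {2}.
The partition is now stable with 4 blocks: {1} | {0} | {5} | {2}.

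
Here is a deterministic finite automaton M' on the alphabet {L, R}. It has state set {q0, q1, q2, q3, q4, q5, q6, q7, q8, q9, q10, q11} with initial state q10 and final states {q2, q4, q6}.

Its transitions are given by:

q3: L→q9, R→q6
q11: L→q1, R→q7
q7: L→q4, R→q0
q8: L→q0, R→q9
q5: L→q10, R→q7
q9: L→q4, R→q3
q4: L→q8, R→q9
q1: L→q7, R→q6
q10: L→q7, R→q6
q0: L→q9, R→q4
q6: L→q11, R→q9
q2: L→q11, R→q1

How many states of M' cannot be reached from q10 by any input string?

No path from q10 leads to q2, q5; the other 10 states are all reachable.

2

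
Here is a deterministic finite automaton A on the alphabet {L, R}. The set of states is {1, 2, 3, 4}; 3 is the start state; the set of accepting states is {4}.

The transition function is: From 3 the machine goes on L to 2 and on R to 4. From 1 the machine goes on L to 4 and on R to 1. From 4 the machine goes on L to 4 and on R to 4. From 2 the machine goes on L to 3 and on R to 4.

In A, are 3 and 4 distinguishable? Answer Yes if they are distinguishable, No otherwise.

Yes

States {1} cannot be reached from the start state, so discard them.
Initial partition by acceptance: {4} | {2,3}.
Stable partition: {4} | {2,3} — 2 equivalence classes.
3 and 4 end up in different blocks, so they are distinguishable. For instance, the string 'ε' is accepted from only 4.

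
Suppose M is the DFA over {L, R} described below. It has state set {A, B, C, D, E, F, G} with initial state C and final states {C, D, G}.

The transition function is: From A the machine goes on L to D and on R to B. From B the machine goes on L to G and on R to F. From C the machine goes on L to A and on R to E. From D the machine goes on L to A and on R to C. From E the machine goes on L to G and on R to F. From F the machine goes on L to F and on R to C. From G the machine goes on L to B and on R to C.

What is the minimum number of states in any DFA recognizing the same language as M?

6

All states are reachable from the start state.
Initial partition by acceptance: {C,D,G} | {A,B,E,F}.
On input R, block {C,D,G} splits into {D,G} and {C}.
Refine {A,B,E,F} on symbol L: members go to different blocks, giving {A,B,E} and {F}.
On input R, block {A,B,E} splits into {B,E} and {A}.
On input L, block {D,G} splits into {D} and {G}.
Stable partition: {D} | {B,E} | {C} | {F} | {A} | {G} — 6 equivalence classes.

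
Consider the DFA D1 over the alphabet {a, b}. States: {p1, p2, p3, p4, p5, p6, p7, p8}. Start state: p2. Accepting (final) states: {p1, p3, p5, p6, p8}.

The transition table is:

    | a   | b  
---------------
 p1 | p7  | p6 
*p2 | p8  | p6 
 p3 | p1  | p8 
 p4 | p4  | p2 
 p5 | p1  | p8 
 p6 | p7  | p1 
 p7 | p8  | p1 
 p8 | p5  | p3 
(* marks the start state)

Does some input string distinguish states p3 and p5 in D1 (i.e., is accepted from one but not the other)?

States {p4} cannot be reached from the start state, so discard them.
Initial partition by acceptance: {p1,p3,p5,p6,p8} | {p2,p7}.
Refine {p1,p3,p5,p6,p8} on symbol a: members go to different blocks, giving {p3,p5,p8} and {p1,p6}.
On input a, block {p3,p5,p8} splits into {p3,p5} and {p8}.
No further refinement is possible. Final partition (4 blocks): {p3,p5} | {p2,p7} | {p1,p6} | {p8}.
p3 and p5 lie in the same block of the stable partition, so they are equivalent — no string distinguishes them.

No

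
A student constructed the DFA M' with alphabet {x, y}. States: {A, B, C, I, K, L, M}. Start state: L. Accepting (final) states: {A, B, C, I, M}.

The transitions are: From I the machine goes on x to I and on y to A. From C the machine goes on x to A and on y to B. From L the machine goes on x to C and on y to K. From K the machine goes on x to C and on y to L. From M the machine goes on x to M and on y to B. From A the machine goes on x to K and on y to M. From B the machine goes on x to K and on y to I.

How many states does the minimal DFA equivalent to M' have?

4

P0 = {A,B,C,I,M} | {K,L}.
Refine {A,B,C,I,M} on symbol x: members go to different blocks, giving {C,I,M} and {A,B}.
Refine {C,I,M} on symbol x: members go to different blocks, giving {I,M} and {C}.
No further refinement is possible. Final partition (4 blocks): {I,M} | {K,L} | {A,B} | {C}.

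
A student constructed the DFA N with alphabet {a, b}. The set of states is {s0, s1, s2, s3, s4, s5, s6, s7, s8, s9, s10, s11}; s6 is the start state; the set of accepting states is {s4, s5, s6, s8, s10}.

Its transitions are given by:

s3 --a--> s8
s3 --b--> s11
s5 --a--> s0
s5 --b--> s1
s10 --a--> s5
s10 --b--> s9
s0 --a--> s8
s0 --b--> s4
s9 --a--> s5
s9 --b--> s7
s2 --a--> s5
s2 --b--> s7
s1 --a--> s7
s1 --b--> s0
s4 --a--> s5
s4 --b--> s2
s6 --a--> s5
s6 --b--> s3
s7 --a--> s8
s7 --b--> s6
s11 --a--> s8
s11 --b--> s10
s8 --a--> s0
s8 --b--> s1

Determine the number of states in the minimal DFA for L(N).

5

P0 = {s4,s5,s6,s8,s10} | {s0,s1,s2,s3,s7,s9,s11}.
On input a, block {s4,s5,s6,s8,s10} splits into {s4,s6,s10} and {s5,s8}.
Refine {s0,s1,s2,s3,s7,s9,s11} on symbol a: members go to different blocks, giving {s0,s2,s3,s7,s9,s11} and {s1}.
On input b, block {s0,s2,s3,s7,s9,s11} splits into {s0,s7,s11} and {s2,s3,s9}.
Stable partition: {s4,s6,s10} | {s0,s7,s11} | {s5,s8} | {s1} | {s2,s3,s9} — 5 equivalence classes.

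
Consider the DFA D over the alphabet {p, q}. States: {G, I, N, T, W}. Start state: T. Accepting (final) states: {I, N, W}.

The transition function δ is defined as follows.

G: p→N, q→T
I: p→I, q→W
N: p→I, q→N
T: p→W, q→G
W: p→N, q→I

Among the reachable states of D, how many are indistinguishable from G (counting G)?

P0 = {I,N,W} | {G,T}.
The partition is now stable with 2 blocks: {I,N,W} | {G,T}.
State G belongs to the block {G,T}, which has 2 states.

2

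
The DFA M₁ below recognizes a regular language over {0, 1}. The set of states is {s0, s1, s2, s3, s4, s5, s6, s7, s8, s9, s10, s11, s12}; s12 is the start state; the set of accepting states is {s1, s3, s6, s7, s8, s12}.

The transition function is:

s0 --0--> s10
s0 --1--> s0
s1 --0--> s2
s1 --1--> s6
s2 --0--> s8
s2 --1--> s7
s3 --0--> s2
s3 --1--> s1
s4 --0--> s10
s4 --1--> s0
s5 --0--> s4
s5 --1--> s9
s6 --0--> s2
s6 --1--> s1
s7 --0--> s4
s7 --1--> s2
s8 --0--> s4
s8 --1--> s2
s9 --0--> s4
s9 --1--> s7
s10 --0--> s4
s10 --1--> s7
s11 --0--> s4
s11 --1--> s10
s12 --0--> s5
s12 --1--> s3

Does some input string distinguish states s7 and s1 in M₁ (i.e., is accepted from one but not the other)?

Yes

Reachable states from the start: {s0,s1,s2,s3,s4,s5,s6,s7,s8,s9,s10,s12}. Unreachable: {s11} — drop them.
Initial partition by acceptance: {s1,s3,s6,s7,s8,s12} | {s0,s2,s4,s5,s9,s10}.
Split {s1,s3,s6,s7,s8,s12} by δ(·,1) → {s1,s3,s6,s12} and {s7,s8}.
Split {s0,s2,s4,s5,s9,s10} by δ(·,0) → {s0,s4,s5,s9,s10} and {s2}.
On input 0, block {s1,s3,s6,s12} splits into {s1,s3,s6} and {s12}.
On input 1, block {s0,s4,s5,s9,s10} splits into {s0,s4,s5} and {s9,s10}.
On input 0, block {s0,s4,s5} splits into {s0,s4} and {s5}.
The partition is now stable with 7 blocks: {s1,s3,s6} | {s0,s4} | {s7,s8} | {s2} | {s12} | {s9,s10} | {s5}.
s7 and s1 end up in different blocks, so they are distinguishable. For instance, the string '1' is accepted from only s1.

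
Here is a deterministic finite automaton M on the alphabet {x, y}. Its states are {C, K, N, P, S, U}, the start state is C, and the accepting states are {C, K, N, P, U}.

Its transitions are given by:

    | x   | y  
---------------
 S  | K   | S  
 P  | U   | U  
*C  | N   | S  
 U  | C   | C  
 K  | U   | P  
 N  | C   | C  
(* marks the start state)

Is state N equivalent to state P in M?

All states are reachable from the start state.
P0 = {C,K,N,P,U} | {S}.
Split {C,K,N,P,U} by δ(·,y) → {K,N,P,U} and {C}.
Refine {K,N,P,U} on symbol x: members go to different blocks, giving {N,U} and {K,P}.
Split {K,P} by δ(·,y) → {K} and {P}.
The partition is now stable with 5 blocks: {N,U} | {S} | {C} | {K} | {P}.
N and P end up in different blocks, so they are distinguishable. For instance, the string 'xy' is accepted from only P.

No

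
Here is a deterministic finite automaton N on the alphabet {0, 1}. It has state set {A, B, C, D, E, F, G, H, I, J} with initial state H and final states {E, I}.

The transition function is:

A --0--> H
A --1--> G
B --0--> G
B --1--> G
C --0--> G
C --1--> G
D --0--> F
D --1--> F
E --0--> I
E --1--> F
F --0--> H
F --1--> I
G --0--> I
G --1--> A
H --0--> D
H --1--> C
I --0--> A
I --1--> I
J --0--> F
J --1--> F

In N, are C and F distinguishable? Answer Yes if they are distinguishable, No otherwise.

Reachable states from the start: {A,C,D,F,G,H,I}. Unreachable: {B,E,J} — drop them.
P0 = {I} | {A,C,D,F,G,H}.
Refine {A,C,D,F,G,H} on symbol 0: members go to different blocks, giving {A,C,D,F,H} and {G}.
On input 0, block {A,C,D,F,H} splits into {A,D,F,H} and {C}.
Refine {A,D,F,H} on symbol 1: members go to different blocks, giving {A} and {D} and {F} and {H}.
Stable partition: {I} | {A} | {G} | {C} | {D} | {F} | {H} — 7 equivalence classes.
C and F end up in different blocks, so they are distinguishable. For instance, the string '1' is accepted from only F.

Yes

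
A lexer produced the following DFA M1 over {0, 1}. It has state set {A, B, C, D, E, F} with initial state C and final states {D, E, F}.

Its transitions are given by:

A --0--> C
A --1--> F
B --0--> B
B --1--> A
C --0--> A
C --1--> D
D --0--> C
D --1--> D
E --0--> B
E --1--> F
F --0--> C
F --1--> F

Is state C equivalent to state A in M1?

Yes

Reachable states from the start: {A,C,D,F}. Unreachable: {B,E} — drop them.
P0 = {D,F} | {A,C}.
The partition is now stable with 2 blocks: {D,F} | {A,C}.
C and A lie in the same block of the stable partition, so they are equivalent — no string distinguishes them.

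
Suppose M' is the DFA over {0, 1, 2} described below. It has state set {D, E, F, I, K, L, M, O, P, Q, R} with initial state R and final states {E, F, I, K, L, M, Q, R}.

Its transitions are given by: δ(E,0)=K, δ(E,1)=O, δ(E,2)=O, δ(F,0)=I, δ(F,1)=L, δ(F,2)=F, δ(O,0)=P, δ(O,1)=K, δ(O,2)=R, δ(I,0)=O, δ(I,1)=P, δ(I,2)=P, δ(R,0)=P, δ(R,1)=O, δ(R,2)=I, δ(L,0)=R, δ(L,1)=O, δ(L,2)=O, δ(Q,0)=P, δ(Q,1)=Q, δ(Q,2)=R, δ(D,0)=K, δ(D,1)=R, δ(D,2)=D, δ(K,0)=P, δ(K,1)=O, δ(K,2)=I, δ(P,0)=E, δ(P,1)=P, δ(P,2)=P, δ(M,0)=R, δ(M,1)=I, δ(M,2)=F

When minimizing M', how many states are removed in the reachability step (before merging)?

5

No path from R leads to D, F, L, M, Q; the other 6 states are all reachable.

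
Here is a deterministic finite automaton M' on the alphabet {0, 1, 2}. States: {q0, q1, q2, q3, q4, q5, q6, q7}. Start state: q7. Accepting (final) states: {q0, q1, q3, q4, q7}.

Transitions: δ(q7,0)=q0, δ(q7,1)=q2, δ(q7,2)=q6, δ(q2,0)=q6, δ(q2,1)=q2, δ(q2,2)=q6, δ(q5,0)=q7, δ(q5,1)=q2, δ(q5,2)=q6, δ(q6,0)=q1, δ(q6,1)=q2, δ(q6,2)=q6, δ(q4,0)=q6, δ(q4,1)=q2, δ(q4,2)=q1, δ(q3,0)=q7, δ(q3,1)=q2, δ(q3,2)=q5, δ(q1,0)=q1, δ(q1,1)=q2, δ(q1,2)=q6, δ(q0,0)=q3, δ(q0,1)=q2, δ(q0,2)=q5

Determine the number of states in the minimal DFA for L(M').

Reachable states from the start: {q0,q1,q2,q3,q5,q6,q7}. Unreachable: {q4} — drop them.
P0 = {q0,q1,q3,q7} | {q2,q5,q6}.
Split {q2,q5,q6} by δ(·,0) → {q5,q6} and {q2}.
The partition is now stable with 3 blocks: {q0,q1,q3,q7} | {q5,q6} | {q2}.

3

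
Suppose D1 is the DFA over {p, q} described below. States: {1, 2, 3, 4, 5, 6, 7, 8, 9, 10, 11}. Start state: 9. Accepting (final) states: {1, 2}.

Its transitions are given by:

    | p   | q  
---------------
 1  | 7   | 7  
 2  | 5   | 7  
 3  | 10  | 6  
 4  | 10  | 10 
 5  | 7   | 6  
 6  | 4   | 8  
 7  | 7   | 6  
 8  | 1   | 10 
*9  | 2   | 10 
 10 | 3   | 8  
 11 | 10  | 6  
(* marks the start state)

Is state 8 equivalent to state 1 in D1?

First remove the unreachable states {11}; 10 states remain.
P0 = {1,2} | {3,4,5,6,7,8,9,10}.
On input p, block {3,4,5,6,7,8,9,10} splits into {3,4,5,6,7,10} and {8,9}.
Refine {3,4,5,6,7,10} on symbol q: members go to different blocks, giving {3,4,5,7} and {6,10}.
On input p, block {3,4,5,7} splits into {3,4} and {5,7}.
Stable partition: {1,2} | {3,4} | {8,9} | {6,10} | {5,7} — 5 equivalence classes.
8 and 1 end up in different blocks, so they are distinguishable. For instance, the string 'ε' is accepted from only 1.

No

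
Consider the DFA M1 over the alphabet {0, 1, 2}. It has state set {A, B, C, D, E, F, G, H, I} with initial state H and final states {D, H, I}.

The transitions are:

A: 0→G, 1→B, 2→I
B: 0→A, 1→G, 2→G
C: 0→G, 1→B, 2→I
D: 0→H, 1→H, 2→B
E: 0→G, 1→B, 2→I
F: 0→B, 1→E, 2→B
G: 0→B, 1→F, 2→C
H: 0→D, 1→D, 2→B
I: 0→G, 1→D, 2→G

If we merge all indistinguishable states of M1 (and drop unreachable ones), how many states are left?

P0 = {D,H,I} | {A,B,C,E,F,G}.
Split {D,H,I} by δ(·,0) → {D,H} and {I}.
On input 2, block {A,B,C,E,F,G} splits into {A,C,E} and {B,F,G}.
Refine {B,F,G} on symbol 0: members go to different blocks, giving {F,G} and {B}.
On input 1, block {F,G} splits into {F} and {G}.
Stable partition: {D,H} | {A,C,E} | {I} | {F} | {B} | {G} — 6 equivalence classes.

6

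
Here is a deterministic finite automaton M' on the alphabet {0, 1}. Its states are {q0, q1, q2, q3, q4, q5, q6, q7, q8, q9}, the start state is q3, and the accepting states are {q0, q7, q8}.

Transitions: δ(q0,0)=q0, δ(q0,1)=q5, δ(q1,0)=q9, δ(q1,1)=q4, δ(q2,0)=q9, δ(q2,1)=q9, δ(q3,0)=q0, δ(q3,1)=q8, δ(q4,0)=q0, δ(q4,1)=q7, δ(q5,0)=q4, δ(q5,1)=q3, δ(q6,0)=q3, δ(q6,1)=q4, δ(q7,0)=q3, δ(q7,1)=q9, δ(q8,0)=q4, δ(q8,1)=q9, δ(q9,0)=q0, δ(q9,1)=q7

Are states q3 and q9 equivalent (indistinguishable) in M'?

Reachable states from the start: {q0,q3,q4,q5,q7,q8,q9}. Unreachable: {q1,q2,q6} — drop them.
P0 = {q0,q7,q8} | {q3,q4,q5,q9}.
Refine {q0,q7,q8} on symbol 0: members go to different blocks, giving {q7,q8} and {q0}.
On input 0, block {q3,q4,q5,q9} splits into {q3,q4,q9} and {q5}.
Stable partition: {q7,q8} | {q3,q4,q9} | {q0} | {q5} — 4 equivalence classes.
q3 and q9 lie in the same block of the stable partition, so they are equivalent — no string distinguishes them.

Yes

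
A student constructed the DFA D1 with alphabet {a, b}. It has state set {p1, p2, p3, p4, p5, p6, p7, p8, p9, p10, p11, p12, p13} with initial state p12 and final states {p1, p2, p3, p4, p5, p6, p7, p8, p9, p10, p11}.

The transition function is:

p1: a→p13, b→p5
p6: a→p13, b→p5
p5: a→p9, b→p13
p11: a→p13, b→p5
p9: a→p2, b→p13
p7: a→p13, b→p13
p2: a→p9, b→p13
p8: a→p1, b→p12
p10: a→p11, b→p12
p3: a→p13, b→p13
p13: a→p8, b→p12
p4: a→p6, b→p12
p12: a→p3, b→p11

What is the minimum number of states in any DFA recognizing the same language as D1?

Reachable states from the start: {p1,p2,p3,p5,p8,p9,p11,p12,p13}. Unreachable: {p4,p6,p7,p10} — drop them.
Start with accepting vs non-accepting: {p1,p2,p3,p5,p8,p9,p11} | {p12,p13}.
On input a, block {p1,p2,p3,p5,p8,p9,p11} splits into {p2,p5,p8,p9} and {p1,p3,p11}.
Refine {p2,p5,p8,p9} on symbol a: members go to different blocks, giving {p2,p5,p9} and {p8}.
Refine {p12,p13} on symbol a: members go to different blocks, giving {p12} and {p13}.
On input b, block {p1,p3,p11} splits into {p1,p11} and {p3}.
No further refinement is possible. Final partition (6 blocks): {p2,p5,p9} | {p12} | {p1,p11} | {p8} | {p13} | {p3}.

6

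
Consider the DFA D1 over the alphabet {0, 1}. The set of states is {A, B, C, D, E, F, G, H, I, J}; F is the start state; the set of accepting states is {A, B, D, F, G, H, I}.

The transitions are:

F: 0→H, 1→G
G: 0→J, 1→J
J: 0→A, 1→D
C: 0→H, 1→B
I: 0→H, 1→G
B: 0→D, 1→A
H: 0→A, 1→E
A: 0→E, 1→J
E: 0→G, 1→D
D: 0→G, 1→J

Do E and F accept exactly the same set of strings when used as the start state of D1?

Reachable states from the start: {A,D,E,F,G,H,J}. Unreachable: {B,C,I} — drop them.
Initial partition by acceptance: {A,D,F,G,H} | {E,J}.
On input 0, block {A,D,F,G,H} splits into {D,F,H} and {A,G}.
On input 0, block {D,F,H} splits into {D,H} and {F}.
No further refinement is possible. Final partition (4 blocks): {D,H} | {E,J} | {A,G} | {F}.
E and F end up in different blocks, so they are distinguishable. For instance, the string 'ε' is accepted from only F.

No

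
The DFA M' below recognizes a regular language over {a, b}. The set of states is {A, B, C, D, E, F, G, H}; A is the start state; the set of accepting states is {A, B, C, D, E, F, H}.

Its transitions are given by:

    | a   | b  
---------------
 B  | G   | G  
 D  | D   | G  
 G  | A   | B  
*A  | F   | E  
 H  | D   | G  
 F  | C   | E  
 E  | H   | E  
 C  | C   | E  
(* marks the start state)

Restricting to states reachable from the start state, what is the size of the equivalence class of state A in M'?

3

All states are reachable from the start state.
P0 = {A,B,C,D,E,F,H} | {G}.
On input a, block {A,B,C,D,E,F,H} splits into {A,C,D,E,F,H} and {B}.
Split {A,C,D,E,F,H} by δ(·,b) → {A,C,E,F} and {D,H}.
On input a, block {A,C,E,F} splits into {A,C,F} and {E}.
No further refinement is possible. Final partition (5 blocks): {A,C,F} | {G} | {B} | {D,H} | {E}.
State A belongs to the block {A,C,F}, which has 3 states.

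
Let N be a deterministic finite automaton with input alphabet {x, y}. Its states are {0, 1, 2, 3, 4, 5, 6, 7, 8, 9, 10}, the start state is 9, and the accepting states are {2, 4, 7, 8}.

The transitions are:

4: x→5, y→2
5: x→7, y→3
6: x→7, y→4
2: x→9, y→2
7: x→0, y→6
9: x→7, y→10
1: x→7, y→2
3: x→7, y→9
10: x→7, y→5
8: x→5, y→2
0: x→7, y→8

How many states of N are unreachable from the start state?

1

No path from 9 leads to 1; the other 10 states are all reachable.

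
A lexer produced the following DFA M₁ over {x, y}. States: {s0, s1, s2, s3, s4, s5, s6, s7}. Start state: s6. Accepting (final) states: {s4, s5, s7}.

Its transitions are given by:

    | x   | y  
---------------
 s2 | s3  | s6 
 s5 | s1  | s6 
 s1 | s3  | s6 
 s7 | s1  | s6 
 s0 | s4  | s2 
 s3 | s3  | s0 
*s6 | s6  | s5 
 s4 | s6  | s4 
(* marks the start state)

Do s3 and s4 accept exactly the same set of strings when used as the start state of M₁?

First remove the unreachable states {s7}; 7 states remain.
P0 = {s4,s5} | {s0,s1,s2,s3,s6}.
On input y, block {s4,s5} splits into {s4} and {s5}.
Refine {s0,s1,s2,s3,s6} on symbol x: members go to different blocks, giving {s1,s2,s3,s6} and {s0}.
Refine {s1,s2,s3,s6} on symbol y: members go to different blocks, giving {s1,s2} and {s3} and {s6}.
No further refinement is possible. Final partition (6 blocks): {s4} | {s1,s2} | {s5} | {s0} | {s3} | {s6}.
s3 and s4 end up in different blocks, so they are distinguishable. For instance, the string 'ε' is accepted from only s4.

No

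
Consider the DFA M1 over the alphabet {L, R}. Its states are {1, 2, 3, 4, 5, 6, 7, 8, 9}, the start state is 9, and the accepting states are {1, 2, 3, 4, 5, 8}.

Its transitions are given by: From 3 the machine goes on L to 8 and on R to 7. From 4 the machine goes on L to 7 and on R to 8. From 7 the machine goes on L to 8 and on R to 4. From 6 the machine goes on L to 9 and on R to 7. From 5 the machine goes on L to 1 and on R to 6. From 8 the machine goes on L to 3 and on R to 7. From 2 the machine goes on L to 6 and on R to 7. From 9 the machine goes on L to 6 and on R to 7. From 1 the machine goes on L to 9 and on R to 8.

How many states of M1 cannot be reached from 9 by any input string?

Starting at 9 and following transitions, the reachable set is {3, 4, 6, 7, 8, 9}. That leaves 1, 2, 5 unreachable — 3 in total.

3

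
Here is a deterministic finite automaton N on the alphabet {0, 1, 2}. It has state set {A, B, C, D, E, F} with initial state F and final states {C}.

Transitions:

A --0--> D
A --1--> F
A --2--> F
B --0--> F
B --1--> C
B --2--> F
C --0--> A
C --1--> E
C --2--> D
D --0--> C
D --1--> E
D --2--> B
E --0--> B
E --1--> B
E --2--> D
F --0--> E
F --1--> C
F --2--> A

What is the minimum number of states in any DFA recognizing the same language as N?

Start with accepting vs non-accepting: {C} | {A,B,D,E,F}.
On input 0, block {A,B,D,E,F} splits into {A,B,E,F} and {D}.
Split {A,B,E,F} by δ(·,0) → {B,E,F} and {A}.
Refine {B,E,F} on symbol 1: members go to different blocks, giving {B,F} and {E}.
On input 0, block {B,F} splits into {B} and {F}.
The partition is now stable with 6 blocks: {C} | {B} | {D} | {A} | {E} | {F}.

6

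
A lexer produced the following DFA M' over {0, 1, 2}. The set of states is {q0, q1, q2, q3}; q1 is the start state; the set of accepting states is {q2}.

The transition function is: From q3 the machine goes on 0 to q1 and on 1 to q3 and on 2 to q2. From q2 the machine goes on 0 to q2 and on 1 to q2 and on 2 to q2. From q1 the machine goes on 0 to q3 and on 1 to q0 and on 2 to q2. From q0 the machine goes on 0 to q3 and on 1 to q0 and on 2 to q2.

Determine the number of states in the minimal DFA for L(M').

2

All states are reachable from the start state.
P0 = {q2} | {q0,q1,q3}.
The partition is now stable with 2 blocks: {q2} | {q0,q1,q3}.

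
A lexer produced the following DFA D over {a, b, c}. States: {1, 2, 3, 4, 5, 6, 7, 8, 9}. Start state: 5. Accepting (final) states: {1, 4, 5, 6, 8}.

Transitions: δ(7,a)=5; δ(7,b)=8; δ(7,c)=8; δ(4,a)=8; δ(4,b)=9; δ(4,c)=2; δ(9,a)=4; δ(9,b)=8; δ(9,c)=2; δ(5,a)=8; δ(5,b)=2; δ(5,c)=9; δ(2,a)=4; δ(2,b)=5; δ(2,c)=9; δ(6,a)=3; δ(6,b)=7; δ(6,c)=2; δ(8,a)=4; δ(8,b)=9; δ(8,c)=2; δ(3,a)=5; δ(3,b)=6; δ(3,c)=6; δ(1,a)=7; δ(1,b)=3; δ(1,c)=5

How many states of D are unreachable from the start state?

4

No path from 5 leads to 1, 3, 6, 7; the other 5 states are all reachable.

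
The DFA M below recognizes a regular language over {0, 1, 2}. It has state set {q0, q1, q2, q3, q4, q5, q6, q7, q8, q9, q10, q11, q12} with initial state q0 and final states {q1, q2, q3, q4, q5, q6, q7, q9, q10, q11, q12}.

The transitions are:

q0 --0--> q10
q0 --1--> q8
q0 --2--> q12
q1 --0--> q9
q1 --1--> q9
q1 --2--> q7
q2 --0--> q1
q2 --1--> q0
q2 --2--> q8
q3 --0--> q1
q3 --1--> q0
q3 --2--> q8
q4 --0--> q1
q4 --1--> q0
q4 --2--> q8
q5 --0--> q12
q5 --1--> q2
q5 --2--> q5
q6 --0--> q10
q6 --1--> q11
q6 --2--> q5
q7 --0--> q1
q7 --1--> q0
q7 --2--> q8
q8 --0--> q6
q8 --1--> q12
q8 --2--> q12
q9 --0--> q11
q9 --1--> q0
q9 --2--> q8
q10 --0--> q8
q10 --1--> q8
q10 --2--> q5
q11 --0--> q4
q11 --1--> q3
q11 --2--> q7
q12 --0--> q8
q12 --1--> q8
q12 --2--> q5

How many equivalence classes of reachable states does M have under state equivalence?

7

Every state is reachable, so we keep all 13.
Start with accepting vs non-accepting: {q1,q2,q3,q4,q5,q6,q7,q9,q10,q11,q12} | {q0,q8}.
Split {q1,q2,q3,q4,q5,q6,q7,q9,q10,q11,q12} by δ(·,0) → {q1,q2,q3,q4,q5,q6,q7,q9,q11} and {q10,q12}.
On input 0, block {q1,q2,q3,q4,q5,q6,q7,q9,q11} splits into {q1,q2,q3,q4,q7,q9,q11} and {q5,q6}.
Split {q1,q2,q3,q4,q7,q9,q11} by δ(·,1) → {q2,q3,q4,q7,q9} and {q1,q11}.
Split {q0,q8} by δ(·,0) → {q0} and {q8}.
Refine {q5,q6} on symbol 1: members go to different blocks, giving {q5} and {q6}.
No further refinement is possible. Final partition (7 blocks): {q2,q3,q4,q7,q9} | {q0} | {q10,q12} | {q5} | {q1,q11} | {q8} | {q6}.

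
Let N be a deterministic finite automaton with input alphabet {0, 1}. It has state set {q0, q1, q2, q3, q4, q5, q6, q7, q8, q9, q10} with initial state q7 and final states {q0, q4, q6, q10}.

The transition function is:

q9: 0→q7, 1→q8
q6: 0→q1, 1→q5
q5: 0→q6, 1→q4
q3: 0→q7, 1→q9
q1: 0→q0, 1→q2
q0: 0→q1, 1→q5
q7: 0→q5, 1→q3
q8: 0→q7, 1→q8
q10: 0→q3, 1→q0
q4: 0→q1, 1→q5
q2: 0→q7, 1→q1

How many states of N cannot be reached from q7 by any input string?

1

Starting at q7 and following transitions, the reachable set is {q0, q1, q2, q3, q4, q5, q6, q7, q8, q9}. That leaves q10 unreachable — 1 in total.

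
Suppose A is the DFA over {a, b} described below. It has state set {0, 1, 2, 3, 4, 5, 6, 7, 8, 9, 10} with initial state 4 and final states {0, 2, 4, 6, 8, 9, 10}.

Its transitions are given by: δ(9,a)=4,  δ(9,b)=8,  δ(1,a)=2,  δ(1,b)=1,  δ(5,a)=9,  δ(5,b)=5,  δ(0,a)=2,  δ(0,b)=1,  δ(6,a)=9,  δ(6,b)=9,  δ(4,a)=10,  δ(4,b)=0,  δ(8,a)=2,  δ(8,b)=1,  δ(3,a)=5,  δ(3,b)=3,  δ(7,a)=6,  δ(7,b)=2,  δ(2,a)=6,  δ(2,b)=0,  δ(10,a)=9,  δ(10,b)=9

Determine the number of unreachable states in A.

3

BFS from 4 reaches {0, 1, 2, 4, 6, 8, 9, 10}; the 3 state(s) 3, 5, 7 are never visited.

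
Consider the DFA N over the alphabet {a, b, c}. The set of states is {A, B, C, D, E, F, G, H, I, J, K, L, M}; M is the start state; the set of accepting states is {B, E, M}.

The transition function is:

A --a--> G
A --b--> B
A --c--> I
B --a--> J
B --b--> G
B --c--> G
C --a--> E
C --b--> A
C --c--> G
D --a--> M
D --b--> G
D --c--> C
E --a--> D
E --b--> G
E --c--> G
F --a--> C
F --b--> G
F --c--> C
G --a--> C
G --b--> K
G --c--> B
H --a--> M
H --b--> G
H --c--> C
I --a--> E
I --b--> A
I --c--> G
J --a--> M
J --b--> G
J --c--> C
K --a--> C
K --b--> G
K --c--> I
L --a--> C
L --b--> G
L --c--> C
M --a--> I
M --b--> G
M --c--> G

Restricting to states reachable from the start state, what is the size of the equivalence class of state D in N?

Reachable states from the start: {A,B,C,D,E,G,I,J,K,M}. Unreachable: {F,H,L} — drop them.
Initial partition by acceptance: {B,E,M} | {A,C,D,G,I,J,K}.
On input a, block {A,C,D,G,I,J,K} splits into {C,D,I,J} and {A,G,K}.
On input c, block {C,D,I,J} splits into {C,I} and {D,J}.
Split {B,E,M} by δ(·,a) → {B,E} and {M}.
Refine {A,G,K} on symbol a: members go to different blocks, giving {G,K} and {A}.
Split {G,K} by δ(·,c) → {G} and {K}.
The partition is now stable with 7 blocks: {B,E} | {C,I} | {G} | {D,J} | {M} | {A} | {K}.
State D belongs to the block {D,J}, which has 2 states.

2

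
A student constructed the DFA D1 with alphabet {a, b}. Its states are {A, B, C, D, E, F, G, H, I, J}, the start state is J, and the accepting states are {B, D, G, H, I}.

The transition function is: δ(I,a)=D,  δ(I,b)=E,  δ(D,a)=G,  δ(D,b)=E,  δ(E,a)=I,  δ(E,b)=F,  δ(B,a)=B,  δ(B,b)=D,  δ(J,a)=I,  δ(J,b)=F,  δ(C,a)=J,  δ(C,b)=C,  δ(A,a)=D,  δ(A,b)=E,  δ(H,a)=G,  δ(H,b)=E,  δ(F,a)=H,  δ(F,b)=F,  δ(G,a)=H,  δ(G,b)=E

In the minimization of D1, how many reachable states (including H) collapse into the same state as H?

Reachable states from the start: {D,E,F,G,H,I,J}. Unreachable: {A,B,C} — drop them.
Initial partition by acceptance: {D,G,H,I} | {E,F,J}.
No further refinement is possible. Final partition (2 blocks): {D,G,H,I} | {E,F,J}.
State H belongs to the block {D,G,H,I}, which has 4 states.

4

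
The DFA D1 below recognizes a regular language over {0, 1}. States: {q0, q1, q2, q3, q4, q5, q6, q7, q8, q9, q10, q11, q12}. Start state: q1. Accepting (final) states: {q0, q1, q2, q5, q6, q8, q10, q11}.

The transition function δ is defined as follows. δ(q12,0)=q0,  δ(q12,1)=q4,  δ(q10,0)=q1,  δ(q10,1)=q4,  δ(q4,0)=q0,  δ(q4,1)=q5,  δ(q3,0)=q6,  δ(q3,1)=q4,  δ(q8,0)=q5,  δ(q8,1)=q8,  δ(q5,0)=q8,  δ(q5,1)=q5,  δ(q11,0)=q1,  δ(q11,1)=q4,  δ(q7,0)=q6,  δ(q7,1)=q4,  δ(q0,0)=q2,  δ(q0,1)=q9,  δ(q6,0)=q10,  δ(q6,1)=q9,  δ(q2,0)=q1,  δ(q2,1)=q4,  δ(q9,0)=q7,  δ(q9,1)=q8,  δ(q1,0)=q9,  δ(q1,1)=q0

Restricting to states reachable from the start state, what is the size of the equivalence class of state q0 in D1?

States {q3,q11,q12} cannot be reached from the start state, so discard them.
Start with accepting vs non-accepting: {q0,q1,q2,q5,q6,q8,q10} | {q4,q7,q9}.
Split {q0,q1,q2,q5,q6,q8,q10} by δ(·,0) → {q0,q2,q5,q6,q8,q10} and {q1}.
On input 0, block {q0,q2,q5,q6,q8,q10} splits into {q0,q5,q6,q8} and {q2,q10}.
On input 0, block {q0,q5,q6,q8} splits into {q0,q6} and {q5,q8}.
Refine {q4,q7,q9} on symbol 0: members go to different blocks, giving {q4,q7} and {q9}.
Refine {q4,q7} on symbol 1: members go to different blocks, giving {q4} and {q7}.
No further refinement is possible. Final partition (7 blocks): {q0,q6} | {q4} | {q1} | {q2,q10} | {q5,q8} | {q9} | {q7}.
State q0 belongs to the block {q0,q6}, which has 2 states.

2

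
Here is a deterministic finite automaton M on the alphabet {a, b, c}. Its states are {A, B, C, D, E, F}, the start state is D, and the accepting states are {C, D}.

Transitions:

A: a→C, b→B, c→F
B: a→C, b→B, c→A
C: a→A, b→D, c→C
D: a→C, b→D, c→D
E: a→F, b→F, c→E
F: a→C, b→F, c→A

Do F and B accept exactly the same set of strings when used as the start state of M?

First remove the unreachable states {E}; 5 states remain.
P0 = {C,D} | {A,B,F}.
Split {C,D} by δ(·,a) → {C} and {D}.
Stable partition: {C} | {A,B,F} | {D} — 3 equivalence classes.
F and B lie in the same block of the stable partition, so they are equivalent — no string distinguishes them.

Yes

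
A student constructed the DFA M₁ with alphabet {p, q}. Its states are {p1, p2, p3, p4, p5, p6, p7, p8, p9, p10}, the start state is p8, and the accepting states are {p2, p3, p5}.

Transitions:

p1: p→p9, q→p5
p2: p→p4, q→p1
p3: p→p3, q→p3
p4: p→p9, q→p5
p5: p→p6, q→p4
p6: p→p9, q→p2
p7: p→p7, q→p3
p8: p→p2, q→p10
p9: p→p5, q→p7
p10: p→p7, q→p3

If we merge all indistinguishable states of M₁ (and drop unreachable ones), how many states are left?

5

Every state is reachable, so we keep all 10.
P0 = {p2,p3,p5} | {p1,p4,p6,p7,p8,p9,p10}.
On input p, block {p2,p3,p5} splits into {p2,p5} and {p3}.
Refine {p1,p4,p6,p7,p8,p9,p10} on symbol p: members go to different blocks, giving {p1,p4,p6,p7,p10} and {p8,p9}.
Split {p1,p4,p6,p7,p10} by δ(·,p) → {p1,p4,p6} and {p7,p10}.
The partition is now stable with 5 blocks: {p2,p5} | {p1,p4,p6} | {p3} | {p8,p9} | {p7,p10}.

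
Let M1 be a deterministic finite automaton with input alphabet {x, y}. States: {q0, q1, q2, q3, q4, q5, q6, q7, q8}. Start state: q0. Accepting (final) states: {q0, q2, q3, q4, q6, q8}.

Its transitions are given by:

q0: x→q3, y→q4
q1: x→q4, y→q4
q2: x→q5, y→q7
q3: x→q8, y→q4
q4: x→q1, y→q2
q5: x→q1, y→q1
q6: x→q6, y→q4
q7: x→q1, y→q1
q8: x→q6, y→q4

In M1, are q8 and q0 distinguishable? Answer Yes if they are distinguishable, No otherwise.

Every state is reachable, so we keep all 9.
Start with accepting vs non-accepting: {q0,q2,q3,q4,q6,q8} | {q1,q5,q7}.
On input x, block {q0,q2,q3,q4,q6,q8} splits into {q0,q3,q6,q8} and {q2,q4}.
Refine {q1,q5,q7} on symbol x: members go to different blocks, giving {q5,q7} and {q1}.
On input x, block {q2,q4} splits into {q2} and {q4}.
Stable partition: {q0,q3,q6,q8} | {q5,q7} | {q2} | {q1} | {q4} — 5 equivalence classes.
q8 and q0 lie in the same block of the stable partition, so they are equivalent — no string distinguishes them.

No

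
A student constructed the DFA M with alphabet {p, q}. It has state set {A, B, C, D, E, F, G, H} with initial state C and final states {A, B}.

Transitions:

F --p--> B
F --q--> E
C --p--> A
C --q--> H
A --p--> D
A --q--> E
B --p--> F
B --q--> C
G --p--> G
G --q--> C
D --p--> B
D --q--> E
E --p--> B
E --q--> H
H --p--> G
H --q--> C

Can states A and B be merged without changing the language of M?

Initial partition by acceptance: {A,B} | {C,D,E,F,G,H}.
Split {C,D,E,F,G,H} by δ(·,p) → {C,D,E,F} and {G,H}.
Split {C,D,E,F} by δ(·,q) → {C,E} and {D,F}.
No further refinement is possible. Final partition (4 blocks): {A,B} | {C,E} | {G,H} | {D,F}.
A and B lie in the same block of the stable partition, so they are equivalent — no string distinguishes them.

Yes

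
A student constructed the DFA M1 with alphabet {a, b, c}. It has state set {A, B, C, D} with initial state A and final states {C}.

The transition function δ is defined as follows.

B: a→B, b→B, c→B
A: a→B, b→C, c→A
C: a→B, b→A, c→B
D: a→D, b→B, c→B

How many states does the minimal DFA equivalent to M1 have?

3

Reachable states from the start: {A,B,C}. Unreachable: {D} — drop them.
Start with accepting vs non-accepting: {C} | {A,B}.
Refine {A,B} on symbol b: members go to different blocks, giving {A} and {B}.
The partition is now stable with 3 blocks: {C} | {A} | {B}.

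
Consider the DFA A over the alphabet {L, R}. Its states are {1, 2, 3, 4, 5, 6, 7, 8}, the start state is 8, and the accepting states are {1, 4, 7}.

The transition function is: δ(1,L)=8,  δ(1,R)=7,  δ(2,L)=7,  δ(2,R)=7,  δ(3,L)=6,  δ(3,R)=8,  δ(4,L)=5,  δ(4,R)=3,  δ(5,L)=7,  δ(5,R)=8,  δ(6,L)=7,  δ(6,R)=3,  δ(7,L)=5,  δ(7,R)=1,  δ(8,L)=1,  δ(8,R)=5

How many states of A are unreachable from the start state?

4

No path from 8 leads to 2, 3, 4, 6; the other 4 states are all reachable.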